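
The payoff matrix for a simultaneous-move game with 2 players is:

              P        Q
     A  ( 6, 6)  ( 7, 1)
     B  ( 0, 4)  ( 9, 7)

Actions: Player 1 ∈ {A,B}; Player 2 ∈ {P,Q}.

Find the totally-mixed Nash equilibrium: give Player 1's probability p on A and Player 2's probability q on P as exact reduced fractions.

p=3/8, q=1/4

P1 indiff ⇒ q·6+(1-q)·7 = q·0+(1-q)·9 ⇒ q(6) = (1-q)(2) ⇒ q = 1/4
P2 indiff ⇒ p·6+(1-p)·4 = p·1+(1-p)·7 ⇒ p(5) = (1-p)(3) ⇒ p = 3/8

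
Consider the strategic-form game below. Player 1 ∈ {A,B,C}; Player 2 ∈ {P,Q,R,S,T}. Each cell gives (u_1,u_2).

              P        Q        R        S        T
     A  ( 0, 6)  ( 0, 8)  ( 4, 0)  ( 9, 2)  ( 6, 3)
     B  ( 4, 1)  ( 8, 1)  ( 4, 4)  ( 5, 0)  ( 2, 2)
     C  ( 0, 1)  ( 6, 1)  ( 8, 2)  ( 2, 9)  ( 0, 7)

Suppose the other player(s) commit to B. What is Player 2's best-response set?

u_2(P vs B) = 1
u_2(Q vs B) = 1
u_2(R vs B) = 4
u_2(S vs B) = 0
u_2(T vs B) = 2
max payoff 4 at {R}

argmax u_2 = {R}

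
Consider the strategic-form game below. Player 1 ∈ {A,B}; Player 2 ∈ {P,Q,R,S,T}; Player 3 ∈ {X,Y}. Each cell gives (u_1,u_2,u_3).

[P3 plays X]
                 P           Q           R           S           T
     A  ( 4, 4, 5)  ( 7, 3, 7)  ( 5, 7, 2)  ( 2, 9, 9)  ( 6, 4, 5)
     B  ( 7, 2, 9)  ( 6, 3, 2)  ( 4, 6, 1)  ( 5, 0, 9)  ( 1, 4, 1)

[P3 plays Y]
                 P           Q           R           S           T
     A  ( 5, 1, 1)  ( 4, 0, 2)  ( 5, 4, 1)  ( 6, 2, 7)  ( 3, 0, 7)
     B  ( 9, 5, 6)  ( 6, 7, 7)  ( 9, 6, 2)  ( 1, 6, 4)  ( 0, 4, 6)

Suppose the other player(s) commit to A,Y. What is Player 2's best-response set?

u_2(P vs A,Y) = 1
u_2(Q vs A,Y) = 0
u_2(R vs A,Y) = 4
u_2(S vs A,Y) = 2
u_2(T vs A,Y) = 0
max payoff 4 at {R}

P2 best: {R}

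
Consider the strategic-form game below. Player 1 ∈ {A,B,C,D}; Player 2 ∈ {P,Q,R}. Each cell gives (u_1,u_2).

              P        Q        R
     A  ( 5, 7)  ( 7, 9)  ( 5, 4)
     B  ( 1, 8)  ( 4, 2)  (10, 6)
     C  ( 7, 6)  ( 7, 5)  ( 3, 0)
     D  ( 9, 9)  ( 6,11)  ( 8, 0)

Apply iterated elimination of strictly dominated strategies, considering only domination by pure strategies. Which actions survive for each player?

Remaining: P1:{A,C,D} P2:{P,Q}

P2 drop R (P beats it: A:7>4 B:8>6 C:6>0 D:9>0)
P1 drop B (A beats it: P:5>1 Q:7>4)
P1→{A,C,D} P2→{P,Q}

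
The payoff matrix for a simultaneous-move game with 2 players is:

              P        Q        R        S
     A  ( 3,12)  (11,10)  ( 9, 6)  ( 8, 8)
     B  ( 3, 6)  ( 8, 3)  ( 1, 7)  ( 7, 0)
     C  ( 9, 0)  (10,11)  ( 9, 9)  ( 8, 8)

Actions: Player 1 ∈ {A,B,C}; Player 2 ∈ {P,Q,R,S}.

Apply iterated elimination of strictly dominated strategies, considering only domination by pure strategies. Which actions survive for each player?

Remaining: P1:{A,C} P2:{P,Q}

P1 drop B (C beats it: P:9>3 Q:10>8 R:9>1 S:8>7)
P2 drop R (Q beats it: A:10>6 C:11>9)
P2 drop S (Q beats it: A:10>8 C:11>8)
P1→{A,C} P2→{P,Q}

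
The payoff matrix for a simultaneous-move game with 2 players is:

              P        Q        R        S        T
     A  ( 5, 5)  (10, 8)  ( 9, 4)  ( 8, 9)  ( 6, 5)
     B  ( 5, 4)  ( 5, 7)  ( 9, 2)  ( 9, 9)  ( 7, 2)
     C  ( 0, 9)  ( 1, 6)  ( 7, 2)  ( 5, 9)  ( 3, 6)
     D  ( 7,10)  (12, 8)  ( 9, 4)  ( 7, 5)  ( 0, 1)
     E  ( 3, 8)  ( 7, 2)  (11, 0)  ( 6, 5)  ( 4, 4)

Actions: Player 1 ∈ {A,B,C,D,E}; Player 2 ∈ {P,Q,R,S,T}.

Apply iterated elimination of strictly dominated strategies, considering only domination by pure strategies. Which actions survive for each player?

IESDS → P1:{A,B,D} P2:{P,Q,S}

P1 drop C (A beats it: P:5>0 Q:10>1 R:9>7 S:8>5 T:6>3)
P2 drop R (P beats it: A:5>4 B:4>2 D:10>4 E:8>0)
P1 drop E (A beats it: P:5>3 Q:10>7 S:8>6 T:6>4)
P2 drop T (Q beats it: A:8>5 B:7>2 D:8>1)
P1→{A,B,D} P2→{P,Q,S}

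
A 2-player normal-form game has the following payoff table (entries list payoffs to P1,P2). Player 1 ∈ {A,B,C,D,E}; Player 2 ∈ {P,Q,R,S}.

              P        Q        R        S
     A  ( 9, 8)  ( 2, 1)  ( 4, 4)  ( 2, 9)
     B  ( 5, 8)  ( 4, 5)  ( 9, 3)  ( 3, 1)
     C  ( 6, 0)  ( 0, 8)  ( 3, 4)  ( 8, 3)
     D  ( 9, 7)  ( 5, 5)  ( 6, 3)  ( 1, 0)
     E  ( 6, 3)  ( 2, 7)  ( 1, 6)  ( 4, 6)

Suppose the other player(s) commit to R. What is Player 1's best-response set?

u_1(A vs R) = 4
u_1(B vs R) = 9
u_1(C vs R) = 3
u_1(D vs R) = 6
u_1(E vs R) = 1
max payoff 9 at {B}

BR_1 = {B}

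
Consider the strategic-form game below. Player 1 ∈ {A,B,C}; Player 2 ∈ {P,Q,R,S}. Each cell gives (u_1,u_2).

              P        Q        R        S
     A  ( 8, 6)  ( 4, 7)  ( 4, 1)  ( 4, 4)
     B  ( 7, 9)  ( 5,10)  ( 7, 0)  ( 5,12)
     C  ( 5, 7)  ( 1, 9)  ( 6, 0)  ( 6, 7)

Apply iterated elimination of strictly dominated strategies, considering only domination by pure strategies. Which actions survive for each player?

Remaining: P1:{B,C} P2:{Q,S}

P2 drop P (Q beats it: A:7>6 B:10>9 C:9>7)
P1 drop A (B beats it: Q:5>4 R:7>4 S:5>4)
P2 drop R (Q beats it: B:10>0 C:9>0)
P1→{B,C} P2→{Q,S}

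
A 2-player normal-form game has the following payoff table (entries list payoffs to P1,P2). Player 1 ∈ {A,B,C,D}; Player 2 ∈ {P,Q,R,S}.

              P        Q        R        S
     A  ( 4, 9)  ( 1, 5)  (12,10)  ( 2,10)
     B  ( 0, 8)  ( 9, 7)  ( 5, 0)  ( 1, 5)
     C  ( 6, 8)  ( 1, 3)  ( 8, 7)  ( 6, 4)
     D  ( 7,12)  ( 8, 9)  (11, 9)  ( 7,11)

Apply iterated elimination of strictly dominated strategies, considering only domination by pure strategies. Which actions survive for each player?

IESDS → P1:{A,D} P2:{P,R,S}

P1 drop C (D beats it: P:7>6 Q:8>1 R:11>8 S:7>6)
P2 drop Q (P beats it: A:9>5 B:8>7 D:12>9)
P1 drop B (A beats it: P:4>0 R:12>5 S:2>1)
P1→{A,D} P2→{P,R,S}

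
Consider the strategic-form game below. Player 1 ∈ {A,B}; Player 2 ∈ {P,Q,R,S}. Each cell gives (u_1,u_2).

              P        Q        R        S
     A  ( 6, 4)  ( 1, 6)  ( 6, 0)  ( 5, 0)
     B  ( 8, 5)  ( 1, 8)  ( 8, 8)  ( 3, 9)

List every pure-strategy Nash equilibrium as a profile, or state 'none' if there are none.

Nash profiles: (A,Q)

(A,P): not NE [P1→B gives 8>6; P2→Q gives 6>4]
(A,Q): NE
(A,R): not NE [P1→B gives 8>6; P2→Q gives 6>0]
(A,S): not NE [P2→Q gives 6>0]
(B,P): not NE [P2→S gives 9>5]
(B,Q): not NE [P2→S gives 9>8]
(B,R): not NE [P2→S gives 9>8]
(B,S): not NE [P1→A gives 5>3]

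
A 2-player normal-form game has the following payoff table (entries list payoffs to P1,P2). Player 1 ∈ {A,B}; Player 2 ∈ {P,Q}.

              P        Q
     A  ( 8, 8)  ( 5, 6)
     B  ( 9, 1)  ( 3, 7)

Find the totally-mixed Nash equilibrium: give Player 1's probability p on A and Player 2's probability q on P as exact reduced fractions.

P1 mixes 3/4 on A; P2 mixes 2/3 on P

P1 indiff ⇒ q·8+(1-q)·5 = q·9+(1-q)·3 ⇒ q(-1) = (1-q)(-2) ⇒ q = 2/3
P2 indiff ⇒ p·8+(1-p)·1 = p·6+(1-p)·7 ⇒ p(2) = (1-p)(6) ⇒ p = 3/4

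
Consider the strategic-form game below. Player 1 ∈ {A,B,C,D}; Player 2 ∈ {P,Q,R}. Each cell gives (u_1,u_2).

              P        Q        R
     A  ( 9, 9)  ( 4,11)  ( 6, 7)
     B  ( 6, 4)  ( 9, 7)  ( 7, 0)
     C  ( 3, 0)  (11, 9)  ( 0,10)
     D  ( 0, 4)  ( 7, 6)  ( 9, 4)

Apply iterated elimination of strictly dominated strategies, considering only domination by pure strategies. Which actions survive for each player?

P2 drop P (Q beats it: A:11>9 B:7>4 C:9>0 D:6>4)
P1 drop A (B beats it: Q:9>4 R:7>6)
P1→{B,C,D} P2→{Q,R}

Survivors P1:{B,C,D} P2:{Q,R}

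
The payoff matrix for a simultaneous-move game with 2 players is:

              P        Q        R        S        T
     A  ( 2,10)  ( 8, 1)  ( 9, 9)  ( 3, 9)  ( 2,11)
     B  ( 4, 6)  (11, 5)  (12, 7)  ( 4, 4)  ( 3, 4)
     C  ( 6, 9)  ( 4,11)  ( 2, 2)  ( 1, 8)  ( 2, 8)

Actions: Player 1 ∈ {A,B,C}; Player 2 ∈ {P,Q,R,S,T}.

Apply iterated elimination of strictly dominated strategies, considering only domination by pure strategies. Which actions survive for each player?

Remaining: P1:{B,C} P2:{P,Q,R}

P1 drop A (B beats it: P:4>2 Q:11>8 R:12>9 S:4>3 T:3>2)
P2 drop S (P beats it: B:6>4 C:9>8)
P2 drop T (P beats it: B:6>4 C:9>8)
P1→{B,C} P2→{P,Q,R}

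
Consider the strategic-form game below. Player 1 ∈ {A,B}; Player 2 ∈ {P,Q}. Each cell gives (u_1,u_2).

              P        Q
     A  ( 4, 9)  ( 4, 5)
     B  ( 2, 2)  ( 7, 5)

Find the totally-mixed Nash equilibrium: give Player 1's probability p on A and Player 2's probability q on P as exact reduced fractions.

P1 indiff ⇒ q·4+(1-q)·4 = q·2+(1-q)·7 ⇒ q(2) = (1-q)(3) ⇒ q = 3/5
P2 indiff ⇒ p·9+(1-p)·2 = p·5+(1-p)·5 ⇒ p(4) = (1-p)(3) ⇒ p = 3/7

p=3/7, q=3/5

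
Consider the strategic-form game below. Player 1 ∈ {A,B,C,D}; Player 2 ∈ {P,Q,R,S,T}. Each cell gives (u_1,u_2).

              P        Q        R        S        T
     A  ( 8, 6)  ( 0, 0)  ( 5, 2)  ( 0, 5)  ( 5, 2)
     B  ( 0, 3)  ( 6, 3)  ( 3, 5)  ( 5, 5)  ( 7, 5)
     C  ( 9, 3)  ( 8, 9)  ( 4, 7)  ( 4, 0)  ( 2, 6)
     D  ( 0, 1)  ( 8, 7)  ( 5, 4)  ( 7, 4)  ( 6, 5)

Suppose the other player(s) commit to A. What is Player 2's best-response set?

u_2(P vs A) = 6
u_2(Q vs A) = 0
u_2(R vs A) = 2
u_2(S vs A) = 5
u_2(T vs A) = 2
max payoff 6 at {P}

argmax u_2 = {P}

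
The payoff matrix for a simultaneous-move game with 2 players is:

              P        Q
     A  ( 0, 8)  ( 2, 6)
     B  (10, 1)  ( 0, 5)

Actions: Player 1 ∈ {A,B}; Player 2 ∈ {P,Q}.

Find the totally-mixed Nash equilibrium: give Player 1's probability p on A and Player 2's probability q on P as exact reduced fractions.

P1 mixes 2/3 on A; P2 mixes 1/6 on P

P1 indiff ⇒ q·0+(1-q)·2 = q·10+(1-q)·0 ⇒ q(-10) = (1-q)(-2) ⇒ q = 1/6
P2 indiff ⇒ p·8+(1-p)·1 = p·6+(1-p)·5 ⇒ p(2) = (1-p)(4) ⇒ p = 2/3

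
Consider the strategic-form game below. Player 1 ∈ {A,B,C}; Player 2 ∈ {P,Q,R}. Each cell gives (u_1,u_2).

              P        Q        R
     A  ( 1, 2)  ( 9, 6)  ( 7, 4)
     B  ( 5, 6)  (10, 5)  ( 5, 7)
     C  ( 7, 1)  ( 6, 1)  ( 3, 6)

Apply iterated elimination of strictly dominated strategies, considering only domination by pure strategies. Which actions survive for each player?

P2 drop P (R beats it: A:4>2 B:7>6 C:6>1)
P1 drop C (A beats it: Q:9>6 R:7>3)
P1→{A,B} P2→{Q,R}

Remaining: P1:{A,B} P2:{Q,R}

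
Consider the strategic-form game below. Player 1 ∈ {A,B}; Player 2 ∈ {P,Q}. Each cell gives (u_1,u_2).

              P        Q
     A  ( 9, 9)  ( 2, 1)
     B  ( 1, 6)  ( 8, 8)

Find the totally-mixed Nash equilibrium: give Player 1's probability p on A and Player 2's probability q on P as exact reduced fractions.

P1 indiff ⇒ q·9+(1-q)·2 = q·1+(1-q)·8 ⇒ q(8) = (1-q)(6) ⇒ q = 3/7
P2 indiff ⇒ p·9+(1-p)·6 = p·1+(1-p)·8 ⇒ p(8) = (1-p)(2) ⇒ p = 1/5

P1 mixes 1/5 on A; P2 mixes 3/7 on P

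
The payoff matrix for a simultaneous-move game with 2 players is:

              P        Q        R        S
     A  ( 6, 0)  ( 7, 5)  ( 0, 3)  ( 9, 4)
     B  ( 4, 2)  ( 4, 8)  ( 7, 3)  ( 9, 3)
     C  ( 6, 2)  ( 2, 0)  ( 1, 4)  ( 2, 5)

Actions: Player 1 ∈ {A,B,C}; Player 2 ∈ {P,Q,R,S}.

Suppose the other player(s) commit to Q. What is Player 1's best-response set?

argmax u_1 = {A}

u_1(A vs Q) = 7
u_1(B vs Q) = 4
u_1(C vs Q) = 2
max payoff 7 at {A}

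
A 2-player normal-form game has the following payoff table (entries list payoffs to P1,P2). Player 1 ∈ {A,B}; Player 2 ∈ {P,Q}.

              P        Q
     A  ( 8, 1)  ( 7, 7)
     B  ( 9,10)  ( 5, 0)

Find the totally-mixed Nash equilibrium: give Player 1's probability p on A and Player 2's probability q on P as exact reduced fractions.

P1 mixes 5/8 on A; P2 mixes 2/3 on P

P1 indiff ⇒ q·8+(1-q)·7 = q·9+(1-q)·5 ⇒ q(-1) = (1-q)(-2) ⇒ q = 2/3
P2 indiff ⇒ p·1+(1-p)·10 = p·7+(1-p)·0 ⇒ p(-6) = (1-p)(-10) ⇒ p = 5/8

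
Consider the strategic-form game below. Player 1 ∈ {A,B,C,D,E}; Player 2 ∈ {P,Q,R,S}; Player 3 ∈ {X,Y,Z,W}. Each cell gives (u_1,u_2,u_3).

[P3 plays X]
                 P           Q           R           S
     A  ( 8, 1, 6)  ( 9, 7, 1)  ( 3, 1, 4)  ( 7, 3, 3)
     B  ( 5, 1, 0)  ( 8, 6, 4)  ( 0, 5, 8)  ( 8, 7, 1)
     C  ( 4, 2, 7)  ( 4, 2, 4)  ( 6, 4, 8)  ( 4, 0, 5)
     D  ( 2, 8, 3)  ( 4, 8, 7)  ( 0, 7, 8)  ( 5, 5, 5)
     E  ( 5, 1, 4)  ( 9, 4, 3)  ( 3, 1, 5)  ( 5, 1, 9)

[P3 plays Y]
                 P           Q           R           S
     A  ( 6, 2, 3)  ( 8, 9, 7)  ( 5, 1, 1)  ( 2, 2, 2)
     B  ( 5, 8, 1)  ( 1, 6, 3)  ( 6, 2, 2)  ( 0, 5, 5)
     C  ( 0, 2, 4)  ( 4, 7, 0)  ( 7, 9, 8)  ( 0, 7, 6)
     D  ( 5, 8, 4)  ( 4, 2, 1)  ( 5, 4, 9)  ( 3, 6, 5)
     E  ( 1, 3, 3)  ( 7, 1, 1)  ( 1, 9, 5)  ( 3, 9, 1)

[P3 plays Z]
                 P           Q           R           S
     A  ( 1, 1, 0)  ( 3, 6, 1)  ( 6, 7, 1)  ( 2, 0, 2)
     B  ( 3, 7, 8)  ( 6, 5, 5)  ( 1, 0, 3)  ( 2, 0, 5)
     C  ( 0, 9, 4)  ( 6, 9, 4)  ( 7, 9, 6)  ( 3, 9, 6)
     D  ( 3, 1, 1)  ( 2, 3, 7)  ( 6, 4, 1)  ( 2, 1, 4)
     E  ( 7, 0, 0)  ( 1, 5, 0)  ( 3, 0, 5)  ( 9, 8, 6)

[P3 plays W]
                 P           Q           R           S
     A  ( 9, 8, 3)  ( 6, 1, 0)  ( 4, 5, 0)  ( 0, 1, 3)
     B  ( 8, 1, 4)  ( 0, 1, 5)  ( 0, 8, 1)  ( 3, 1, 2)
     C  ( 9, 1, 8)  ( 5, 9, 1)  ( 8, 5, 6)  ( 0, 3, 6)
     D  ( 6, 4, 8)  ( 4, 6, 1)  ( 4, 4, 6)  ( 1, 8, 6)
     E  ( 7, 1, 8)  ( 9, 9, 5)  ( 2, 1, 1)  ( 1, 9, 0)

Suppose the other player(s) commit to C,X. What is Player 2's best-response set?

argmax u_2 = {R}

u_2(P vs C,X) = 2
u_2(Q vs C,X) = 2
u_2(R vs C,X) = 4
u_2(S vs C,X) = 0
max payoff 4 at {R}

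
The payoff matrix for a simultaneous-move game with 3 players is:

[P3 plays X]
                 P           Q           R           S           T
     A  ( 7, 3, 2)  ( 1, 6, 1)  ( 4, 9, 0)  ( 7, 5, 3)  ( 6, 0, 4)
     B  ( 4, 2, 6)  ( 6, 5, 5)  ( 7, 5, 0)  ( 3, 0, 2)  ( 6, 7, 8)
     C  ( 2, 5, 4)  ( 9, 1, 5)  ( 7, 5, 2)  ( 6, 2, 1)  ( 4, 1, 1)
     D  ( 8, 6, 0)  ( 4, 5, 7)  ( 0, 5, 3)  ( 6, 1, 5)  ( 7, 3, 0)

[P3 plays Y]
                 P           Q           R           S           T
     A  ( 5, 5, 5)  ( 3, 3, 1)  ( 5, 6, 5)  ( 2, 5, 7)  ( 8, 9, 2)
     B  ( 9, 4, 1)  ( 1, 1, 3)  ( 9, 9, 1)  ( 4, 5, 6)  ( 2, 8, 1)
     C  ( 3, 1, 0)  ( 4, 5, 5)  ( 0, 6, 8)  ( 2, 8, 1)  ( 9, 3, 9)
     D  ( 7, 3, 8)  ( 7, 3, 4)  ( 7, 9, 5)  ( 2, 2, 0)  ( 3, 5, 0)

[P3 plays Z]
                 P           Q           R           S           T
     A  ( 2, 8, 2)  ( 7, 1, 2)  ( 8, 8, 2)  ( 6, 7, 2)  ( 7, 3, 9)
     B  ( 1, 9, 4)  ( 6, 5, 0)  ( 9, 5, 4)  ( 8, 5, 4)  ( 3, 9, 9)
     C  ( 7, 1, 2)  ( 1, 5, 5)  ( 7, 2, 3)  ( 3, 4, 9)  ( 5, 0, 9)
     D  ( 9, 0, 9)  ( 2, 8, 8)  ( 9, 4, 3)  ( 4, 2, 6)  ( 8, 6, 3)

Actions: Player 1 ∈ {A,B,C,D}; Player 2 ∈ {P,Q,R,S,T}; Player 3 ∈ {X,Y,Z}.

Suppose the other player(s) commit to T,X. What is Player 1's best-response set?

argmax u_1 = {D}

u_1(A vs T,X) = 6
u_1(B vs T,X) = 6
u_1(C vs T,X) = 4
u_1(D vs T,X) = 7
max payoff 7 at {D}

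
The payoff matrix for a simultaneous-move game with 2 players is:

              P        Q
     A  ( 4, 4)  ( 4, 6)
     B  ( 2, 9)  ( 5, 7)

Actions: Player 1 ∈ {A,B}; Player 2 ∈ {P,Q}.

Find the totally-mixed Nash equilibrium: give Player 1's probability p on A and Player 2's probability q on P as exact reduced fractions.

p=1/2, q=1/3

P1 indiff ⇒ q·4+(1-q)·4 = q·2+(1-q)·5 ⇒ q(2) = (1-q)(1) ⇒ q = 1/3
P2 indiff ⇒ p·4+(1-p)·9 = p·6+(1-p)·7 ⇒ p(-2) = (1-p)(-2) ⇒ p = 1/2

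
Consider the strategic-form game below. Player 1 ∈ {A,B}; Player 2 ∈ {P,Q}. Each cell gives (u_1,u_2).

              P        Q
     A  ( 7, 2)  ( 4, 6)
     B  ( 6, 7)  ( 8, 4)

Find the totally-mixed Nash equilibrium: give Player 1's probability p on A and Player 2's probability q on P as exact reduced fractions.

P1 indiff ⇒ q·7+(1-q)·4 = q·6+(1-q)·8 ⇒ q(1) = (1-q)(4) ⇒ q = 4/5
P2 indiff ⇒ p·2+(1-p)·7 = p·6+(1-p)·4 ⇒ p(-4) = (1-p)(-3) ⇒ p = 3/7

p=3/7, q=4/5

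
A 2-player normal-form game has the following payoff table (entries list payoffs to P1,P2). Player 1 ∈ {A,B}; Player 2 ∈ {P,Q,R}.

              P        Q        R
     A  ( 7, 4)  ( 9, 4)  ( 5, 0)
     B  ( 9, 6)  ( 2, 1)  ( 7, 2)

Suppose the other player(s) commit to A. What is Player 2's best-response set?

P2 best: {P,Q}

u_2(P vs A) = 4
u_2(Q vs A) = 4
u_2(R vs A) = 0
max payoff 4 at {P,Q}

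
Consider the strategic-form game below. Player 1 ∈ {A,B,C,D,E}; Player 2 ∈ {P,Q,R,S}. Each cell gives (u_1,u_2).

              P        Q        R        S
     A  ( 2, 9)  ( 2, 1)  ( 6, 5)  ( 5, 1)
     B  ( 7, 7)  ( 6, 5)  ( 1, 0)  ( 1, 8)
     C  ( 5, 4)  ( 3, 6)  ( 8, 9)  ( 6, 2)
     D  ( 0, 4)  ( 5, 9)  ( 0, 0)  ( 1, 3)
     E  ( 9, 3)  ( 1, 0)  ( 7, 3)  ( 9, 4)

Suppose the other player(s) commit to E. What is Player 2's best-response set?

BR_2 = {S}

u_2(P vs E) = 3
u_2(Q vs E) = 0
u_2(R vs E) = 3
u_2(S vs E) = 4
max payoff 4 at {S}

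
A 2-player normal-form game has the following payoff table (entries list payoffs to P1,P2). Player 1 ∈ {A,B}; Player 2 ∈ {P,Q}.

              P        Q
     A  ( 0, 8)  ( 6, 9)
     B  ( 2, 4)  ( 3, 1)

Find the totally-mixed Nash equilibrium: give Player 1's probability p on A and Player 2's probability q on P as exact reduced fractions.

P1 indiff ⇒ q·0+(1-q)·6 = q·2+(1-q)·3 ⇒ q(-2) = (1-q)(-3) ⇒ q = 3/5
P2 indiff ⇒ p·8+(1-p)·4 = p·9+(1-p)·1 ⇒ p(-1) = (1-p)(-3) ⇒ p = 3/4

p=3/4, q=3/5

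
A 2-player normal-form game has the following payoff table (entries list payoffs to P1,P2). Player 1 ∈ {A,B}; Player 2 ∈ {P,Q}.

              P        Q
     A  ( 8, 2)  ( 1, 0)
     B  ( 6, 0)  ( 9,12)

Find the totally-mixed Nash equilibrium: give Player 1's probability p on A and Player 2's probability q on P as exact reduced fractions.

P1 indiff ⇒ q·8+(1-q)·1 = q·6+(1-q)·9 ⇒ q(2) = (1-q)(8) ⇒ q = 4/5
P2 indiff ⇒ p·2+(1-p)·0 = p·0+(1-p)·12 ⇒ p(2) = (1-p)(12) ⇒ p = 6/7

(p,q) = (6/7, 4/5)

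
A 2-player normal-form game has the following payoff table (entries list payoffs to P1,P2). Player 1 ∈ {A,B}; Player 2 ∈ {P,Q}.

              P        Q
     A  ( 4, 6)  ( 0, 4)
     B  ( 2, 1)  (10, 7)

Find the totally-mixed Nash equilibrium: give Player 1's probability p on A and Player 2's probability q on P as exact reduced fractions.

P1 indiff ⇒ q·4+(1-q)·0 = q·2+(1-q)·10 ⇒ q(2) = (1-q)(10) ⇒ q = 5/6
P2 indiff ⇒ p·6+(1-p)·1 = p·4+(1-p)·7 ⇒ p(2) = (1-p)(6) ⇒ p = 3/4

p=3/4, q=5/6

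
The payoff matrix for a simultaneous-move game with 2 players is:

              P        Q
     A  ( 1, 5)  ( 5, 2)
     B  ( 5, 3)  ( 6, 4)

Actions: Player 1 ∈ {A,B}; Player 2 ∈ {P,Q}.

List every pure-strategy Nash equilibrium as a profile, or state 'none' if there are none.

(A,P): not NE [P1→B gives 5>1]
(A,Q): not NE [P1→B gives 6>5; P2→P gives 5>2]
(B,P): not NE [P2→Q gives 4>3]
(B,Q): NE

PSNE = {(B,Q)}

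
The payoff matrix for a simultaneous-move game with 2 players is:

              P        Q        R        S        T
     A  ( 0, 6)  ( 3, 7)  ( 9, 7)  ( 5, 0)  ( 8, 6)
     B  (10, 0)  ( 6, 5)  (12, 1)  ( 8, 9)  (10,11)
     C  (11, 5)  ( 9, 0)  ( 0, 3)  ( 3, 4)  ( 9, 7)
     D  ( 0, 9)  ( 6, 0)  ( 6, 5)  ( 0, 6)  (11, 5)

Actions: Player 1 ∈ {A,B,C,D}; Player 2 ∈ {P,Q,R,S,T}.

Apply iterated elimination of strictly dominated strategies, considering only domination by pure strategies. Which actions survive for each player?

Remaining: P1:{B,C,D} P2:{P,S,T}

P1 drop A (B beats it: P:10>0 Q:6>3 R:12>9 S:8>5 T:10>8)
P2 drop Q (S beats it: B:9>5 C:4>0 D:6>0)
P2 drop R (S beats it: B:9>1 C:4>3 D:6>5)
P1→{B,C,D} P2→{P,S,T}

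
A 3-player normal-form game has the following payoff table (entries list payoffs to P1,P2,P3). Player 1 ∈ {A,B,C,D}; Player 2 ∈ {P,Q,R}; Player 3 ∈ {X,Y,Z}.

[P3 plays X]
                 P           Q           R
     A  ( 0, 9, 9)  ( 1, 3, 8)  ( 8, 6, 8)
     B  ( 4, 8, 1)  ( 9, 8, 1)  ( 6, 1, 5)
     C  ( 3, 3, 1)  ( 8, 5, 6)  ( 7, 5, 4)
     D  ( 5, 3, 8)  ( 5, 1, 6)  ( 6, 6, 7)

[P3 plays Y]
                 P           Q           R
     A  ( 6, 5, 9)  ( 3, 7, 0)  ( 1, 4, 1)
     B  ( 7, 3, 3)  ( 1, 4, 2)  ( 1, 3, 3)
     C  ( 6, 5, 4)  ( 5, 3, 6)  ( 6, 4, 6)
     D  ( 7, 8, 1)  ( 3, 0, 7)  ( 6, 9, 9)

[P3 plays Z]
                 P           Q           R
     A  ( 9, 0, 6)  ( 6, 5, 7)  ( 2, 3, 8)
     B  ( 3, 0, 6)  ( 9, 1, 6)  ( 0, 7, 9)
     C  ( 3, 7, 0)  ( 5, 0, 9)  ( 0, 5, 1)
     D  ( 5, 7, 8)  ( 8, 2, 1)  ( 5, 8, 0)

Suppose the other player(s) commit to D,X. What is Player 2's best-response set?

u_2(P vs D,X) = 3
u_2(Q vs D,X) = 1
u_2(R vs D,X) = 6
max payoff 6 at {R}

BR_2 = {R}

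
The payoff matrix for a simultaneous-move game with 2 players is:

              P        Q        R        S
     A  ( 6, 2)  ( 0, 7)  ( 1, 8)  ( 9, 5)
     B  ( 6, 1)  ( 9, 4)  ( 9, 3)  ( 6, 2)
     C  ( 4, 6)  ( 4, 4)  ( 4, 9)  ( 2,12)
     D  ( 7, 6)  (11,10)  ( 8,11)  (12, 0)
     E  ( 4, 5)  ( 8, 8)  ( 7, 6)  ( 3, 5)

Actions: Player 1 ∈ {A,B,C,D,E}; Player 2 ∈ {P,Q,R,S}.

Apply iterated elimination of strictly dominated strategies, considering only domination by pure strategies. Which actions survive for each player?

IESDS → P1:{B,D} P2:{Q,R}

P1 drop A (D beats it: P:7>6 Q:11>0 R:8>1 S:12>9)
P1 drop C (B beats it: P:6>4 Q:9>4 R:9>4 S:6>2)
P1 drop E (B beats it: P:6>4 Q:9>8 R:9>7 S:6>3)
P2 drop P (Q beats it: B:4>1 D:10>6)
P2 drop S (Q beats it: B:4>2 D:10>0)
P1→{B,D} P2→{Q,R}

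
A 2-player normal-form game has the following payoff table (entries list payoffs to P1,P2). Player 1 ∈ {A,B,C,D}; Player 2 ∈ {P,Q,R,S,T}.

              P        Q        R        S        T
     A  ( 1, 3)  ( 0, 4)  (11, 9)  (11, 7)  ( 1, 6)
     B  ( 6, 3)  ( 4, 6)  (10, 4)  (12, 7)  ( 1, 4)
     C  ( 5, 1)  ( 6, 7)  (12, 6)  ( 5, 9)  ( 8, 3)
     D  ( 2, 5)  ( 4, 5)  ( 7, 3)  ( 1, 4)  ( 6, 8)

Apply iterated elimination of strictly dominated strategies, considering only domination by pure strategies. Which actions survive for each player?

P1 drop D (C beats it: P:5>2 Q:6>4 R:12>7 S:5>1 T:8>6)
P2 drop P (Q beats it: A:4>3 B:6>3 C:7>1)
P2 drop Q (S beats it: A:7>4 B:7>6 C:9>7)
P2 drop T (S beats it: A:7>6 B:7>4 C:9>3)
P1→{A,B,C} P2→{R,S}

IESDS → P1:{A,B,C} P2:{R,S}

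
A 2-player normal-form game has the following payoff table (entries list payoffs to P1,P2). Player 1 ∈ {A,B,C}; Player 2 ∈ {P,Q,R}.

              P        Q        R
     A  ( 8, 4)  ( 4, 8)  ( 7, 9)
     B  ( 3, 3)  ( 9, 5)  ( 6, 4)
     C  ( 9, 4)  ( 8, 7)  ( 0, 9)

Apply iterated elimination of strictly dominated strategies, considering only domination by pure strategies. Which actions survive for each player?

IESDS → P1:{A,B} P2:{Q,R}

P2 drop P (Q beats it: A:8>4 B:5>3 C:7>4)
P1 drop C (B beats it: Q:9>8 R:6>0)
P1→{A,B} P2→{Q,R}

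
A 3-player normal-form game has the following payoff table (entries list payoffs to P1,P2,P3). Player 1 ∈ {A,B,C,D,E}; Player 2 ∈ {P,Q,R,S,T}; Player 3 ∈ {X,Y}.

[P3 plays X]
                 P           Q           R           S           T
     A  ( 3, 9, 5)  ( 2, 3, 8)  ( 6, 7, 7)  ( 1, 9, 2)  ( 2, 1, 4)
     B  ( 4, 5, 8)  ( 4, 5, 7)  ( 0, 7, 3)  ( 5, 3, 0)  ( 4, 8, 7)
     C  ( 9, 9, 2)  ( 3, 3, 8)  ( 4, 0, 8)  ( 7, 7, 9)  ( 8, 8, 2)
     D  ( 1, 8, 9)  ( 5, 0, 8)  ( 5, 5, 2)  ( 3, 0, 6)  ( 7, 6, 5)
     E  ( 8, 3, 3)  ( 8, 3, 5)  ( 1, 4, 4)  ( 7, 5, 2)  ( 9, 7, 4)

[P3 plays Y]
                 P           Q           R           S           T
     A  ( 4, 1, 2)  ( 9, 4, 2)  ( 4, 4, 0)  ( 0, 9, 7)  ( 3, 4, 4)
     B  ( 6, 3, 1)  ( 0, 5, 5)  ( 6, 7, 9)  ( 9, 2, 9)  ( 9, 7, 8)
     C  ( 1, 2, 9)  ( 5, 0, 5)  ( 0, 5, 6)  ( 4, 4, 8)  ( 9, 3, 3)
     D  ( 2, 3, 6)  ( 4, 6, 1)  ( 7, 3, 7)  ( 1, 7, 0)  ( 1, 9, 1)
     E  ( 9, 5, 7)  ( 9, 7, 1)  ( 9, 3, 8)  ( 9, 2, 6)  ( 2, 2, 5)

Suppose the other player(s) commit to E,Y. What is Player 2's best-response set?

u_2(P vs E,Y) = 5
u_2(Q vs E,Y) = 7
u_2(R vs E,Y) = 3
u_2(S vs E,Y) = 2
u_2(T vs E,Y) = 2
max payoff 7 at {Q}

BR_2 = {Q}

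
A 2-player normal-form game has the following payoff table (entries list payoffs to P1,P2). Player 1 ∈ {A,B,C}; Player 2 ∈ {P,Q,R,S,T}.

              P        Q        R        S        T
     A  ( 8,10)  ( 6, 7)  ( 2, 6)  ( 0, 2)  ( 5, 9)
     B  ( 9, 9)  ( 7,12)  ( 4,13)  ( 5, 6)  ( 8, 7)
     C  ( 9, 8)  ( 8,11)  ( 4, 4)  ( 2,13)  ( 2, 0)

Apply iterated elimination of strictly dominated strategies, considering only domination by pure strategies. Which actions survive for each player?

Survivors P1:{B,C} P2:{Q,R,S}

P1 drop A (B beats it: P:9>8 Q:7>6 R:4>2 S:5>0 T:8>5)
P2 drop P (Q beats it: B:12>9 C:11>8)
P2 drop T (Q beats it: B:12>7 C:11>0)
P1→{B,C} P2→{Q,R,S}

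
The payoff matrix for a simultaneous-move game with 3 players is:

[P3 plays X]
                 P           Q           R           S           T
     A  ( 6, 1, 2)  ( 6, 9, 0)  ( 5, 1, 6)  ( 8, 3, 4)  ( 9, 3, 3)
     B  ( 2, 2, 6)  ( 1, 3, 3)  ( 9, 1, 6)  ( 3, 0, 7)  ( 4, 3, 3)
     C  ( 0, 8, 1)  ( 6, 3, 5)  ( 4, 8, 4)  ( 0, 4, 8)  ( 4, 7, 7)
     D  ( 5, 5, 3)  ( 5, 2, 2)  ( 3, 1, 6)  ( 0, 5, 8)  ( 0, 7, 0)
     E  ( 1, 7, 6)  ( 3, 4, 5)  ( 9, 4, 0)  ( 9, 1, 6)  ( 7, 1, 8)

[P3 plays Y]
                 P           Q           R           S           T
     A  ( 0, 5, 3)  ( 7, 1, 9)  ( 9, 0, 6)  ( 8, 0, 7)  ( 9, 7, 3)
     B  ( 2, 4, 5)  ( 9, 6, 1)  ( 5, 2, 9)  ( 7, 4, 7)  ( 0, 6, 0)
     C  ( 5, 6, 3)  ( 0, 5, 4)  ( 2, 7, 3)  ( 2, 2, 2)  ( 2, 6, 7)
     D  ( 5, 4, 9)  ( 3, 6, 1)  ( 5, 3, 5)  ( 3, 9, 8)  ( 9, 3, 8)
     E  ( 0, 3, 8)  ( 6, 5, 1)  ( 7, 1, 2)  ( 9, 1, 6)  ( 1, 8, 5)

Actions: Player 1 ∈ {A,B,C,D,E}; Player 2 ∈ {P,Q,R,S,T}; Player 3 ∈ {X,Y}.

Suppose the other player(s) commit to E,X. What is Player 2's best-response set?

argmax u_2 = {P}

u_2(P vs E,X) = 7
u_2(Q vs E,X) = 4
u_2(R vs E,X) = 4
u_2(S vs E,X) = 1
u_2(T vs E,X) = 1
max payoff 7 at {P}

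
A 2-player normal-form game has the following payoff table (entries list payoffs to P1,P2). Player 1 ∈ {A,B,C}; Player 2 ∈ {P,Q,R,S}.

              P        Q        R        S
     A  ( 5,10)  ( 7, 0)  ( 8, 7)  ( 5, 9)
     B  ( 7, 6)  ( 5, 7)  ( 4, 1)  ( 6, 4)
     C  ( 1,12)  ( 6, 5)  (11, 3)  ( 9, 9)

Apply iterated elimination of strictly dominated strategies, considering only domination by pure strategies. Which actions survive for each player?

IESDS → P1:{A,B} P2:{P,Q}

P2 drop R (P beats it: A:10>7 B:6>1 C:12>3)
P2 drop S (P beats it: A:10>9 B:6>4 C:12>9)
P1 drop C (A beats it: P:5>1 Q:7>6)
P1→{A,B} P2→{P,Q}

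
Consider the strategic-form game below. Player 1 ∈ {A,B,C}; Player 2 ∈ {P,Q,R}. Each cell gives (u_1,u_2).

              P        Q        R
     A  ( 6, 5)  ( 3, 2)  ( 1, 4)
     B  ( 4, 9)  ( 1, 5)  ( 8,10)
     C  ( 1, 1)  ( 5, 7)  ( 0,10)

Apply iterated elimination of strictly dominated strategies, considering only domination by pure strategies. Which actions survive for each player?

P2 drop Q (R beats it: A:4>2 B:10>5 C:10>7)
P1 drop C (A beats it: P:6>1 R:1>0)
P1→{A,B} P2→{P,R}

IESDS → P1:{A,B} P2:{P,R}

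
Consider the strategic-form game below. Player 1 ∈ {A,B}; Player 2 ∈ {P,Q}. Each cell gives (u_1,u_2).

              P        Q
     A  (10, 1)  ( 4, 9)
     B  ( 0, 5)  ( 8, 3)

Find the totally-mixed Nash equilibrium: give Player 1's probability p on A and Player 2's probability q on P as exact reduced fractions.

P1 indiff ⇒ q·10+(1-q)·4 = q·0+(1-q)·8 ⇒ q(10) = (1-q)(4) ⇒ q = 2/7
P2 indiff ⇒ p·1+(1-p)·5 = p·9+(1-p)·3 ⇒ p(-8) = (1-p)(-2) ⇒ p = 1/5

(p,q) = (1/5, 2/7)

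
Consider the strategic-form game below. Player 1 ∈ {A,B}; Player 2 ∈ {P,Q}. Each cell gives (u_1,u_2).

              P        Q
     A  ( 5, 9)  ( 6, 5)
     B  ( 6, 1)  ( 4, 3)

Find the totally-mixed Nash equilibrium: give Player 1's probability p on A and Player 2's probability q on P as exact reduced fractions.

(p,q) = (1/3, 2/3)

P1 indiff ⇒ q·5+(1-q)·6 = q·6+(1-q)·4 ⇒ q(-1) = (1-q)(-2) ⇒ q = 2/3
P2 indiff ⇒ p·9+(1-p)·1 = p·5+(1-p)·3 ⇒ p(4) = (1-p)(2) ⇒ p = 1/3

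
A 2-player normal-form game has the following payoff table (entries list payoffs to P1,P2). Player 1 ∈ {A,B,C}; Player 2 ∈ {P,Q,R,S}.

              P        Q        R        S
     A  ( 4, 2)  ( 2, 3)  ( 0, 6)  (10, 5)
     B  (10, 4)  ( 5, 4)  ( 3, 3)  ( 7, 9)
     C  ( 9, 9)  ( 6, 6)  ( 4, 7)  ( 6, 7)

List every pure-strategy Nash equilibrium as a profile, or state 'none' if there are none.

PSNE: ∅

(A,P): not NE [P1→B gives 10>4; P2→R gives 6>2]
(A,Q): not NE [P1→C gives 6>2; P2→R gives 6>3]
(A,R): not NE [P1→C gives 4>0]
(A,S): not NE [P2→R gives 6>5]
(B,P): not NE [P2→S gives 9>4]
(B,Q): not NE [P1→C gives 6>5; P2→S gives 9>4]
(B,R): not NE [P1→C gives 4>3; P2→S gives 9>3]
(B,S): not NE [P1→A gives 10>7]
(C,P): not NE [P1→B gives 10>9]
(C,Q): not NE [P2→P gives 9>6]
(C,R): not NE [P2→P gives 9>7]
(C,S): not NE [P1→A gives 10>6; P2→P gives 9>7]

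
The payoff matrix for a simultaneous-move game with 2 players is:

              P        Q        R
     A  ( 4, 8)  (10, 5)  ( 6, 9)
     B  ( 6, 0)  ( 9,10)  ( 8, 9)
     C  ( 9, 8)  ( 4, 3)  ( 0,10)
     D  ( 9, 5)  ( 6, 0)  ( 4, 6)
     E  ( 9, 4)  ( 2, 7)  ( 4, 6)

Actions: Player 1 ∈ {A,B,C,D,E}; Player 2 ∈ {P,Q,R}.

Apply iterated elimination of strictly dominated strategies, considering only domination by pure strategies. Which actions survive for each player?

Remaining: P1:{A,B} P2:{Q,R}

P2 drop P (R beats it: A:9>8 B:9>0 C:10>8 D:6>5 E:6>4)
P1 drop C (A beats it: Q:10>4 R:6>0)
P1 drop D (A beats it: Q:10>6 R:6>4)
P1 drop E (A beats it: Q:10>2 R:6>4)
P1→{A,B} P2→{Q,R}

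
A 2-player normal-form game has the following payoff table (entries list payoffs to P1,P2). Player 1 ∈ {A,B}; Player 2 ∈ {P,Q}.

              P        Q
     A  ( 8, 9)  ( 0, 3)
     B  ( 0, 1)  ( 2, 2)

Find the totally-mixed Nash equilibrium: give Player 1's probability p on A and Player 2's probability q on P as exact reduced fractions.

P1 indiff ⇒ q·8+(1-q)·0 = q·0+(1-q)·2 ⇒ q(8) = (1-q)(2) ⇒ q = 1/5
P2 indiff ⇒ p·9+(1-p)·1 = p·3+(1-p)·2 ⇒ p(6) = (1-p)(1) ⇒ p = 1/7

(p,q) = (1/7, 1/5)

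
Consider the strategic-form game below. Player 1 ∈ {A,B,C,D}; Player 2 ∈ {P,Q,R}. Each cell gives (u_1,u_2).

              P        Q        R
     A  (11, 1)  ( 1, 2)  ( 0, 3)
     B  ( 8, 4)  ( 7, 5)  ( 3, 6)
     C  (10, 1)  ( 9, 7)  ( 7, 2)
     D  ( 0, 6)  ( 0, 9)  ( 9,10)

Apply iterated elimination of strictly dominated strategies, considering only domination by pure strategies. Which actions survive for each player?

Remaining: P1:{C,D} P2:{Q,R}

P1 drop B (C beats it: P:10>8 Q:9>7 R:7>3)
P2 drop P (Q beats it: A:2>1 C:7>1 D:9>6)
P1 drop A (C beats it: Q:9>1 R:7>0)
P1→{C,D} P2→{Q,R}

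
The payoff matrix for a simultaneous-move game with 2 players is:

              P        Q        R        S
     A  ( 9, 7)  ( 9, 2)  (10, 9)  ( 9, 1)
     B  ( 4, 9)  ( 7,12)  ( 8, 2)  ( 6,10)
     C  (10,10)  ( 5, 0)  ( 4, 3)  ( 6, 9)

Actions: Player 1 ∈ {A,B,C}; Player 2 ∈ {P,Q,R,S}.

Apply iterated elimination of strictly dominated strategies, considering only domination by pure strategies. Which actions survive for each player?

IESDS → P1:{A,C} P2:{P,R}

P1 drop B (A beats it: P:9>4 Q:9>7 R:10>8 S:9>6)
P2 drop Q (P beats it: A:7>2 C:10>0)
P2 drop S (P beats it: A:7>1 C:10>9)
P1→{A,C} P2→{P,R}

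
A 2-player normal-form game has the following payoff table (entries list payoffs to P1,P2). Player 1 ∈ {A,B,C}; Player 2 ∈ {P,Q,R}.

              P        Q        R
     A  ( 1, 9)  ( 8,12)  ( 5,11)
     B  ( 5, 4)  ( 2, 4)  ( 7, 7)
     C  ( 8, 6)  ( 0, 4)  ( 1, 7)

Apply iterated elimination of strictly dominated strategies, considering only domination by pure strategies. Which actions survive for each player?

Survivors P1:{A,B} P2:{Q,R}

P2 drop P (R beats it: A:11>9 B:7>4 C:7>6)
P1 drop C (A beats it: Q:8>0 R:5>1)
P1→{A,B} P2→{Q,R}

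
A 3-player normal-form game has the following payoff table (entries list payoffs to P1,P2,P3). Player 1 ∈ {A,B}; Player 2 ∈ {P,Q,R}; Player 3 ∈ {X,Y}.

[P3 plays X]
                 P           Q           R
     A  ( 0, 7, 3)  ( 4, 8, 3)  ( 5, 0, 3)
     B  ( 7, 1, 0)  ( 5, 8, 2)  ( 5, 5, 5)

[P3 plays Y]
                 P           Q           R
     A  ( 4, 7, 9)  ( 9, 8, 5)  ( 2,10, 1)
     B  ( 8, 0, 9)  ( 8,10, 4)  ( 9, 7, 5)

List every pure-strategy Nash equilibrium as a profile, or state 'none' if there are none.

(A,P,X): not NE [P1→B gives 7>0; P2→Q gives 8>7; P3→Y gives 9>3]
(A,P,Y): not NE [P1→B gives 8>4; P2→R gives 10>7]
(A,Q,X): not NE [P1→B gives 5>4; P3→Y gives 5>3]
(A,Q,Y): not NE [P2→R gives 10>8]
(A,R,X): not NE [P2→Q gives 8>0]
(A,R,Y): not NE [P1→B gives 9>2; P3→X gives 3>1]
(B,P,X): not NE [P2→Q gives 8>1; P3→Y gives 9>0]
(B,P,Y): not NE [P2→Q gives 10>0]
(B,Q,X): not NE [P3→Y gives 4>2]
(B,Q,Y): not NE [P1→A gives 9>8]
(B,R,X): not NE [P2→Q gives 8>5]
(B,R,Y): not NE [P2→Q gives 10>7]

PSNE: ∅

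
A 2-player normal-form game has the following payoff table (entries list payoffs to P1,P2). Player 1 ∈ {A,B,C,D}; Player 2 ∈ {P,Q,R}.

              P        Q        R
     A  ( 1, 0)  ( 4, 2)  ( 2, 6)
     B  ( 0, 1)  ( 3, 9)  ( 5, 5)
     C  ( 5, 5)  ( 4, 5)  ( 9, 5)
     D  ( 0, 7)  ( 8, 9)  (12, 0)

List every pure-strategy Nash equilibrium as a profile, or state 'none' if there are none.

(A,P): not NE [P1→C gives 5>1; P2→R gives 6>0]
(A,Q): not NE [P1→D gives 8>4; P2→R gives 6>2]
(A,R): not NE [P1→D gives 12>2]
(B,P): not NE [P1→C gives 5>0; P2→Q gives 9>1]
(B,Q): not NE [P1→D gives 8>3]
(B,R): not NE [P1→D gives 12>5; P2→Q gives 9>5]
(C,P): NE
(C,Q): not NE [P1→D gives 8>4]
(C,R): not NE [P1→D gives 12>9]
(D,P): not NE [P1→C gives 5>0; P2→Q gives 9>7]
(D,Q): NE
(D,R): not NE [P2→Q gives 9>0]

NE set: (C,P), (D,Q)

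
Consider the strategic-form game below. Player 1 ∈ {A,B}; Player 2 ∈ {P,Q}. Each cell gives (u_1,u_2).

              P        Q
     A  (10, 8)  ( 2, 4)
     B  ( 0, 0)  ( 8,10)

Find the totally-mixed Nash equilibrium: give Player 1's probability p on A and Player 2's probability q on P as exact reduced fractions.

P1 indiff ⇒ q·10+(1-q)·2 = q·0+(1-q)·8 ⇒ q(10) = (1-q)(6) ⇒ q = 3/8
P2 indiff ⇒ p·8+(1-p)·0 = p·4+(1-p)·10 ⇒ p(4) = (1-p)(10) ⇒ p = 5/7

p=5/7, q=3/8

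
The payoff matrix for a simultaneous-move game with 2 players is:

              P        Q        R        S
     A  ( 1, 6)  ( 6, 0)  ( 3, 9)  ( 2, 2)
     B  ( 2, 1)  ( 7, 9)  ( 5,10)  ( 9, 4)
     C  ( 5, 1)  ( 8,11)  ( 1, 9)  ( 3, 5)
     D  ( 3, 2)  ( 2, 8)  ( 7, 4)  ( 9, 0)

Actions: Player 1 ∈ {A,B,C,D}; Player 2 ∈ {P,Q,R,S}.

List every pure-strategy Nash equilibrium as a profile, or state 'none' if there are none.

(A,P): not NE [P1→C gives 5>1; P2→R gives 9>6]
(A,Q): not NE [P1→C gives 8>6; P2→R gives 9>0]
(A,R): not NE [P1→D gives 7>3]
(A,S): not NE [P1→D gives 9>2; P2→R gives 9>2]
(B,P): not NE [P1→C gives 5>2; P2→R gives 10>1]
(B,Q): not NE [P1→C gives 8>7; P2→R gives 10>9]
(B,R): not NE [P1→D gives 7>5]
(B,S): not NE [P2→R gives 10>4]
(C,P): not NE [P2→Q gives 11>1]
(C,Q): NE
(C,R): not NE [P1→D gives 7>1; P2→Q gives 11>9]
(C,S): not NE [P1→D gives 9>3; P2→Q gives 11>5]
(D,P): not NE [P1→C gives 5>3; P2→Q gives 8>2]
(D,Q): not NE [P1→C gives 8>2]
(D,R): not NE [P2→Q gives 8>4]
(D,S): not NE [P2→Q gives 8>0]

PSNE = {(C,Q)}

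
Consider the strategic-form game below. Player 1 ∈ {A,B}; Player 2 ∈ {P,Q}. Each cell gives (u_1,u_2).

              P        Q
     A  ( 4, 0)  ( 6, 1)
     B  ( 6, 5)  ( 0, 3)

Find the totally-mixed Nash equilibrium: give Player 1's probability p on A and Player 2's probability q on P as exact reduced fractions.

P1 indiff ⇒ q·4+(1-q)·6 = q·6+(1-q)·0 ⇒ q(-2) = (1-q)(-6) ⇒ q = 3/4
P2 indiff ⇒ p·0+(1-p)·5 = p·1+(1-p)·3 ⇒ p(-1) = (1-p)(-2) ⇒ p = 2/3

(p,q) = (2/3, 3/4)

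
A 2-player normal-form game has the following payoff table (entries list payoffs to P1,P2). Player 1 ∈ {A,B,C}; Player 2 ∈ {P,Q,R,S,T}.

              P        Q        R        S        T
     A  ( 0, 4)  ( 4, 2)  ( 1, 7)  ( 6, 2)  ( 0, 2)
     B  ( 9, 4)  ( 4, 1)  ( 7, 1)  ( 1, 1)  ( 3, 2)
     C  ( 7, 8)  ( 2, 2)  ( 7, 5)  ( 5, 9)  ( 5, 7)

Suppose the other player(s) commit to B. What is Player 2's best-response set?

argmax u_2 = {P}

u_2(P vs B) = 4
u_2(Q vs B) = 1
u_2(R vs B) = 1
u_2(S vs B) = 1
u_2(T vs B) = 2
max payoff 4 at {P}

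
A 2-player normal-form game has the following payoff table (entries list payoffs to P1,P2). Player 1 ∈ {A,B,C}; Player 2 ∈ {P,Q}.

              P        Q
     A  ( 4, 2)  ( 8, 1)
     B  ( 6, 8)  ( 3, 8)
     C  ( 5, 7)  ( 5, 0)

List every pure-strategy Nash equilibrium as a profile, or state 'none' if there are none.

(A,P): not NE [P1→B gives 6>4]
(A,Q): not NE [P2→P gives 2>1]
(B,P): NE
(B,Q): not NE [P1→A gives 8>3]
(C,P): not NE [P1→B gives 6>5]
(C,Q): not NE [P1→A gives 8>5; P2→P gives 7>0]

PSNE = {(B,P)}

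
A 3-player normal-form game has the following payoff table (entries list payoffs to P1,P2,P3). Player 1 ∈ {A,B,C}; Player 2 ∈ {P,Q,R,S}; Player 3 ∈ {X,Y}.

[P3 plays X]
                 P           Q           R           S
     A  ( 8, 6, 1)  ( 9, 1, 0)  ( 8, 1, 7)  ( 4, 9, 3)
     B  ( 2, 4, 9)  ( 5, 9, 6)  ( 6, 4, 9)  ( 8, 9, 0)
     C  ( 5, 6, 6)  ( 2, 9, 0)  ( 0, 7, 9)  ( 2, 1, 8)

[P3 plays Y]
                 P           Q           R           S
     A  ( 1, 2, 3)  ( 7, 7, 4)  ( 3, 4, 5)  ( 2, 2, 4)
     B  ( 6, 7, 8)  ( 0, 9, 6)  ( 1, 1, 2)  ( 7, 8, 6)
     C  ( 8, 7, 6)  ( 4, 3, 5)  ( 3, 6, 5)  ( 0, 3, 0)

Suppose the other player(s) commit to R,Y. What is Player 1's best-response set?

BR_1 = {A,C}

u_1(A vs R,Y) = 3
u_1(B vs R,Y) = 1
u_1(C vs R,Y) = 3
max payoff 3 at {A,C}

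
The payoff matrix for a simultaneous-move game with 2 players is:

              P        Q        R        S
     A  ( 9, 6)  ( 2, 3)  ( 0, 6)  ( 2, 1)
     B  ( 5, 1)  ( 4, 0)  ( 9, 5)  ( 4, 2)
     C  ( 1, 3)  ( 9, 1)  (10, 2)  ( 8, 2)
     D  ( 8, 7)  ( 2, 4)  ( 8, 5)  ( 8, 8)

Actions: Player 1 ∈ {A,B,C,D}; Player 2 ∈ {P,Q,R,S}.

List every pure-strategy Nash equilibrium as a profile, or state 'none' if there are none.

Nash profiles: (A,P), (D,S)

(A,P): NE
(A,Q): not NE [P1→C gives 9>2; P2→R gives 6>3]
(A,R): not NE [P1→C gives 10>0]
(A,S): not NE [P1→D gives 8>2; P2→R gives 6>1]
(B,P): not NE [P1→A gives 9>5; P2→R gives 5>1]
(B,Q): not NE [P1→C gives 9>4; P2→R gives 5>0]
(B,R): not NE [P1→C gives 10>9]
(B,S): not NE [P1→D gives 8>4; P2→R gives 5>2]
(C,P): not NE [P1→A gives 9>1]
(C,Q): not NE [P2→P gives 3>1]
(C,R): not NE [P2→P gives 3>2]
(C,S): not NE [P2→P gives 3>2]
(D,P): not NE [P1→A gives 9>8; P2→S gives 8>7]
(D,Q): not NE [P1→C gives 9>2; P2→S gives 8>4]
(D,R): not NE [P1→C gives 10>8; P2→S gives 8>5]
(D,S): NE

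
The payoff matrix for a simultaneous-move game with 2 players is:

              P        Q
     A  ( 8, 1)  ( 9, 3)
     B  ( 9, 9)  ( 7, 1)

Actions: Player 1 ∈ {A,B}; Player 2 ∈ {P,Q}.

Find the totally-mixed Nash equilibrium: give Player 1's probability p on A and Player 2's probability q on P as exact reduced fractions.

(p,q) = (4/5, 2/3)

P1 indiff ⇒ q·8+(1-q)·9 = q·9+(1-q)·7 ⇒ q(-1) = (1-q)(-2) ⇒ q = 2/3
P2 indiff ⇒ p·1+(1-p)·9 = p·3+(1-p)·1 ⇒ p(-2) = (1-p)(-8) ⇒ p = 4/5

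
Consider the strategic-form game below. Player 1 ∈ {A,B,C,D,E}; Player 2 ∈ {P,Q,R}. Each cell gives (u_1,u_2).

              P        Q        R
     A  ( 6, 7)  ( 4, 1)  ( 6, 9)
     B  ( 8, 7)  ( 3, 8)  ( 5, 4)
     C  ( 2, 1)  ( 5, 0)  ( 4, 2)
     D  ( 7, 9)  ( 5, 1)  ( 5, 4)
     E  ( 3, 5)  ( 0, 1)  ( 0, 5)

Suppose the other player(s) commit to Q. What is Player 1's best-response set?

P1 best: {C,D}

u_1(A vs Q) = 4
u_1(B vs Q) = 3
u_1(C vs Q) = 5
u_1(D vs Q) = 5
u_1(E vs Q) = 0
max payoff 5 at {C,D}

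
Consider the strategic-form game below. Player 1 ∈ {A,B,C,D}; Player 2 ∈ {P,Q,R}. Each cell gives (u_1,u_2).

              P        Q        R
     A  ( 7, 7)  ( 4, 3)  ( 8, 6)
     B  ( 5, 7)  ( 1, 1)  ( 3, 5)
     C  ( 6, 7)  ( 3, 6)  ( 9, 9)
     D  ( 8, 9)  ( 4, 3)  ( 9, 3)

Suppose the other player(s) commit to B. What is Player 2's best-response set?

argmax u_2 = {P}

u_2(P vs B) = 7
u_2(Q vs B) = 1
u_2(R vs B) = 5
max payoff 7 at {P}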